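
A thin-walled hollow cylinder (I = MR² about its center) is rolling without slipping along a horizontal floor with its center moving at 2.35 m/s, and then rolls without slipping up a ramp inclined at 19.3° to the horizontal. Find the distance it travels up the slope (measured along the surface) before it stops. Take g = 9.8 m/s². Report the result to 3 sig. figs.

With I = MR², the ratio k = I/(MR²) is 1.
The rolling condition ω = v/R makes the rotational term ½I(v/R)² = ½kMv², so KE_total = ½(1+k)Mv² = Mv².
Setting this equal to Mgh gives the vertical rise h = (1+k)v₀²/(2g) = 2×2.35²/(2×9.8) = 0.5635 m.
The distance along the slope is d = h/sinθ = 0.5635/sin19.3° ≈ 1.70 m.

d ≈ 1.70 m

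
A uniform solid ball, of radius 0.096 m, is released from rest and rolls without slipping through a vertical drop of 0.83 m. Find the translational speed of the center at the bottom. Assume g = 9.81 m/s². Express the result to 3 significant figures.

v ≈ 3.41 m/s

For this body I = (2/5)MR², i.e. k = I/(MR²) = 0.4.
Rolling without slipping gives ω = v/R, so the total kinetic energy is ½Mv² + ½Iω² = ½(1+k)Mv² = (7/10)Mv².
Energy conservation: Mgh = (7/10)Mv², so v = √(2gh/(1+k)) = √(2 × 9.81 × 0.83 / 1.4) ≈ 3.41 m/s.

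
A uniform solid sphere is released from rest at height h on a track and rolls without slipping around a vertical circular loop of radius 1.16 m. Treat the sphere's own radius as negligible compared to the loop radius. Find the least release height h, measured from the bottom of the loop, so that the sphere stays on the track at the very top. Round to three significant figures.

With I = (2/5)MR², the ratio k = I/(MR²) is 0.4.
At the top, contact is just lost when gravity alone supplies the centripetal force: Mg = Mv_top²/r, i.e. v_top² = gr.
With ω = v/R, the kinetic energy at speed v is ½(1+k)Mv² = (7/10)Mv².
Energy conservation from release (height h) to the top (height 2r): Mgh = Mg(2r) + (7/10)M·gr.
Thus h_min = 2r + (1+k)r/2 = r(2 + 1.4/2) = 1.16 × 2.7 ≈ 3.13 m.

h_min ≈ 3.13 m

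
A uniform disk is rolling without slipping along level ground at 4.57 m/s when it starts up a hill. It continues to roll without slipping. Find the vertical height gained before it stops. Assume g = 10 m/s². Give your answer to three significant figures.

h ≈ 1.57 m

For this body I = (1/2)MR², i.e. k = I/(MR²) = 0.5.
Since it rolls without slipping, ω = v/R and KE = ½Mv² + ½Iω² = ½(1+k)Mv² = (3/4)Mv².
All of this converts to potential energy at the highest point: (3/4)Mv₀² = Mgh.
Thus h = (1+k)v₀²/(2g) = 1.5 × 4.57² / (2 × 10) ≈ 1.57 m.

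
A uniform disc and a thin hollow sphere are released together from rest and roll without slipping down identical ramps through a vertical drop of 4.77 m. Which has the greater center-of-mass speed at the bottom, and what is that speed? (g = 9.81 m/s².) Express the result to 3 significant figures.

the uniform disc, at v ≈ 7.90 m/s

For rolling without slipping, Mgh = ½(1+k)Mv² where k = I/(MR²), so v = √(2gh/(1+k)).
Uniform disc: k = 0.5, giving v = √(2×9.81×4.77/1.5) = 7.899 m/s.
Thin hollow sphere: k = 2/3, giving v = √(2×9.81×4.77/1.667) = 7.493 m/s.
The smaller k wins: the uniform disc, at ≈ 7.90 m/s.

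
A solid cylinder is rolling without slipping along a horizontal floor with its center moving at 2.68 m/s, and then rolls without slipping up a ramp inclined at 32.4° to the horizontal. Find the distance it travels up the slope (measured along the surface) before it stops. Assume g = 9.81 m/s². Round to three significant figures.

d ≈ 1.02 m

With I = (1/2)MR², the ratio k = I/(MR²) is 0.5.
The rolling condition ω = v/R makes the rotational term ½I(v/R)² = ½kMv², so KE_total = ½(1+k)Mv² = (3/4)Mv².
Setting this equal to Mgh gives the vertical rise h = (1+k)v₀²/(2g) = 1.5×2.68²/(2×9.81) = 0.5491 m.
Along the incline, d = h/sinθ = 0.5491/sin32.4° ≈ 1.02 m.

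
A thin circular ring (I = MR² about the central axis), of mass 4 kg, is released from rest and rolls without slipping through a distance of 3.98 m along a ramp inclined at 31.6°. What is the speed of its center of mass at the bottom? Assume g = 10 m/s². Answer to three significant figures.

v ≈ 4.57 m/s

For this body I = MR², i.e. k = I/(MR²) = 1.
Rolling without slipping gives ω = v/R, so the total kinetic energy is ½Mv² + ½Iω² = ½(1+k)Mv² = Mv².
The vertical drop is h = L sinθ = 3.98 × sin31.6° = 2.085 m.
Energy conservation: Mgh = Mv², so v = √(2gh/(1+k)) = √(2 × 10 × 2.085 / 2) ≈ 4.57 m/s.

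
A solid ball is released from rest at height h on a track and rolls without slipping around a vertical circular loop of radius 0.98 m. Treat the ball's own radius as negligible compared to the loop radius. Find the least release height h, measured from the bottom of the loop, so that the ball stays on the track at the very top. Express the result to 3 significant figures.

h_min ≈ 2.65 m

With I = (2/5)MR², the ratio k = I/(MR²) is 0.4.
At the top of the loop, the minimum-contact condition is Mg = Mv_top²/r, so v_top² = gr.
With ω = v/R, the kinetic energy at speed v is ½(1+k)Mv² = (7/10)Mv².
Energy conservation from release (height h) to the top (height 2r): Mgh = Mg(2r) + (7/10)M·gr.
Thus h_min = 2r + (1+k)r/2 = r(2 + 1.4/2) = 0.98 × 2.7 ≈ 2.65 m.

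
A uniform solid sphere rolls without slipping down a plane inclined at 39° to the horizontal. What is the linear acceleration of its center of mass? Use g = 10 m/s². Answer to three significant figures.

a ≈ 4.50 m/s²

Here I = (2/5)MR², so the shape factor k = I/(MR²) = 0.4.
Along the incline Mg sinθ − f = Ma, and torque about the center fR = Iα = kMR²(a/R) gives f = kMa.
Eliminating f: Mg sinθ = (1+k)Ma, so a = g sinθ/(1+k) = 10 × sin39° / 1.4 ≈ 4.50 m/s².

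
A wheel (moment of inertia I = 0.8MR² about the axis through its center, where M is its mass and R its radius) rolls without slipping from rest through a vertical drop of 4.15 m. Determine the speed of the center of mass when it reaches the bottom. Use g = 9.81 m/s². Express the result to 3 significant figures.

v ≈ 6.73 m/s

Here I = 0.8MR², so the shape factor k = I/(MR²) = 0.8.
Pure rolling means v = ωR; then KE = ½Mv² + ½I(v/R)² = ½(1+k)Mv² = (9/10)Mv².
Energy conservation: Mgh = (9/10)Mv², so v = √(2gh/(1+k)) = √(2 × 9.81 × 4.15 / 1.8) ≈ 6.73 m/s.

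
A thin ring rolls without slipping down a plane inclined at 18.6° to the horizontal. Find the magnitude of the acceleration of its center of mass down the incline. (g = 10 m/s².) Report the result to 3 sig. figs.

The moment of inertia is MR², giving k ≡ I/(MR²) = 1.
Translational: Mg sinθ − f = Ma. Rotational about the CM: fR = Iα = kMRa, so f = kMa.
Eliminating f: Mg sinθ = (1+k)Ma, so a = g sinθ/(1+k) = 10 × sin18.6° / 2 ≈ 1.59 m/s².

a ≈ 1.59 m/s²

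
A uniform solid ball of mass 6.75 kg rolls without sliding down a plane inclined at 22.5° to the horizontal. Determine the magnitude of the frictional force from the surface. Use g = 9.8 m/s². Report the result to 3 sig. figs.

f ≈ 7.23 N

Here I = (2/5)MR², so the shape factor k = I/(MR²) = 0.4.
Along the incline Mg sinθ − f = Ma, and torque about the center fR = Iα = kMR²(a/R) gives f = kMa.
Combining, a = g sinθ/(1+k) and f = kMa = kMg sinθ/(1+k).
f = 0.4 × 6.75 × 9.8 × sin22.5° / 1.4 ≈ 7.23 N.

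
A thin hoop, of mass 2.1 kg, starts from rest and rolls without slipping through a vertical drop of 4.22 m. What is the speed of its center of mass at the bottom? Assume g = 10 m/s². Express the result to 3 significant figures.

v ≈ 6.50 m/s

Here I = MR², so the shape factor k = I/(MR²) = 1.
Pure rolling means v = ωR; then KE = ½Mv² + ½I(v/R)² = ½(1+k)Mv² = Mv².
Energy conservation: Mgh = Mv², so v = √(2gh/(1+k)) = √(2 × 10 × 4.22 / 2) ≈ 6.50 m/s.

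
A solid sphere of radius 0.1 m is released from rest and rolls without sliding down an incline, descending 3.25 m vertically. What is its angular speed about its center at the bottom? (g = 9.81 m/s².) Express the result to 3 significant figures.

For this body I = (2/5)MR², i.e. k = I/(MR²) = 0.4.
Rolling without slipping gives ω = v/R, so the total kinetic energy is ½Mv² + ½Iω² = ½(1+k)Mv² = (7/10)Mv².
Energy conservation Mgh = ½(1+k)Mv² gives v = √(2gh/(1+k)) = √(2 × 9.81 × 3.25 / 1.4) = 6.749 m/s.
Then ω = v/R = 6.749 / 0.1 ≈ 67.5 rad/s.

ω ≈ 67.5 rad/s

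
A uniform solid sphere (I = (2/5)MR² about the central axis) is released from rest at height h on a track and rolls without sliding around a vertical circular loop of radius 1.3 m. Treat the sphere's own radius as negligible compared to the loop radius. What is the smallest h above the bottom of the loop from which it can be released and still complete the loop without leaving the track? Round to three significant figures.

h_min ≈ 3.51 m

The moment of inertia is (2/5)MR², giving k ≡ I/(MR²) = 0.4.
At the top of the loop, the minimum-contact condition is Mg = Mv_top²/r, so v_top² = gr.
With ω = v/R, the kinetic energy at speed v is ½(1+k)Mv² = (7/10)Mv².
Energy conservation from release (height h) to the top (height 2r): Mgh = Mg(2r) + (7/10)M·gr.
Thus h_min = 2r + (1+k)r/2 = r(2 + 1.4/2) = 1.3 × 2.7 ≈ 3.51 m.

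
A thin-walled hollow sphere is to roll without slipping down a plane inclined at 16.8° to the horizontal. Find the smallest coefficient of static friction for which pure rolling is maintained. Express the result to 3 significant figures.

With I = (2/3)MR², the ratio k = I/(MR²) is 2/3.
Translational: Mg sinθ − f = Ma. Rotational about the CM: fR = Iα = kMRa, so f = kMa.
These give a = g sinθ/(1+k) and the required friction f = kMg sinθ/(1+k).
The normal force is N = Mg cosθ, so μ_min = f/N = k tanθ/(1+k).
μ_min = (2/3) × tan16.8° / 1.667 ≈ 0.121.

μ_min ≈ 0.121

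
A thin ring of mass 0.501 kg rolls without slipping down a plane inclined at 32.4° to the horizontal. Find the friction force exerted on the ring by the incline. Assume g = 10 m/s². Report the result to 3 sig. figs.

f ≈ 1.34 N

The moment of inertia is MR², giving k ≡ I/(MR²) = 1.
Along the incline Mg sinθ − f = Ma, and torque about the center fR = Iα = kMR²(a/R) gives f = kMa.
Combining, a = g sinθ/(1+k) and f = kMa = kMg sinθ/(1+k).
f = 1 × 0.501 × 10 × sin32.4° / 2 ≈ 1.34 N.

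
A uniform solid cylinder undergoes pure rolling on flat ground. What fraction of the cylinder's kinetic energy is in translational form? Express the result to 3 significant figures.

fraction ≈ 0.667

For this body I = (1/2)MR², i.e. k = I/(MR²) = 0.5.
With ω = v/R, KE_trans = ½Mv² and KE_rot = ½Iω² = ½kMv², so KE_total = ½(1+k)Mv².
The translational fraction is therefore 1/(1+k) = 1/1.5 ≈ 0.667.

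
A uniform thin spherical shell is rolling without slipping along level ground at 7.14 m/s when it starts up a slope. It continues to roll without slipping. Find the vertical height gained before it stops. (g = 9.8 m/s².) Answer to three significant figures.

With I = (2/3)MR², the ratio k = I/(MR²) is 2/3.
Rolling without slipping gives ω = v/R, so the total kinetic energy is ½Mv² + ½Iω² = ½(1+k)Mv² = (5/6)Mv².
All of this converts to potential energy at the highest point: (5/6)Mv₀² = Mgh.
Thus h = (1+k)v₀²/(2g) = 1.667 × 7.14² / (2 × 9.8) ≈ 4.34 m.

h ≈ 4.34 m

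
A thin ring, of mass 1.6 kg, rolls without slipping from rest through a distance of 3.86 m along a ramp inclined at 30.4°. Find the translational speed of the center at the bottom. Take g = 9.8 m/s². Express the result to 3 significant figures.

The moment of inertia is MR², giving k ≡ I/(MR²) = 1.
Since it rolls without slipping, ω = v/R and KE = ½Mv² + ½Iω² = ½(1+k)Mv² = Mv².
The vertical drop is h = L sinθ = 3.86 × sin30.4° = 1.953 m.
Setting Mgh = Mv² gives v = √(2gh/(1+k)) = √(2·9.8·1.953/2) ≈ 4.38 m/s.

v ≈ 4.38 m/s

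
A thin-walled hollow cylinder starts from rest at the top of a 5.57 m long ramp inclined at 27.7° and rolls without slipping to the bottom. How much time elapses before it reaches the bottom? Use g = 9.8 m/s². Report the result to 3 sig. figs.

Here I = MR², so the shape factor k = I/(MR²) = 1.
Along the incline Mg sinθ − f = Ma, and torque about the center fR = Iα = kMR²(a/R) gives f = kMa.
Hence a = g sinθ/(1+k) = 9.8×sin27.7°/2 = 2.278 m/s².
With constant a from rest, t = √(2L/a) = √(2·5.57/2.278) ≈ 2.21 s.

t ≈ 2.21 s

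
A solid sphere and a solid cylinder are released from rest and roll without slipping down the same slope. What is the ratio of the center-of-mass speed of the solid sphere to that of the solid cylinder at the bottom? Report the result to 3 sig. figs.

Each satisfies Mgh = ½(1+k)Mv² with k = I/(MR²), so v ∝ 1/√(1+k).
For the solid sphere k = 0.4; for the solid cylinder k = 0.5.
v₁/v₂ = √((1+k₂)/(1+k₁)) = √(1.5/1.4) ≈ 1.04.

v_ratio ≈ 1.04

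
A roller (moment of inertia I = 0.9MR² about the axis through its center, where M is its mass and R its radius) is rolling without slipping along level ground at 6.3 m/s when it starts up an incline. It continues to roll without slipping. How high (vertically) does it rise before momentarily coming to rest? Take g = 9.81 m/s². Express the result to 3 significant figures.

h ≈ 3.84 m

The moment of inertia is 0.9MR², giving k ≡ I/(MR²) = 0.9.
Since it rolls without slipping, ω = v/R and KE = ½Mv² + ½Iω² = ½(1+k)Mv² = (19/20)Mv².
All of this converts to potential energy at the highest point: (19/20)Mv₀² = Mgh.
Thus h = (1+k)v₀²/(2g) = 1.9 × 6.3² / (2 × 9.81) ≈ 3.84 m.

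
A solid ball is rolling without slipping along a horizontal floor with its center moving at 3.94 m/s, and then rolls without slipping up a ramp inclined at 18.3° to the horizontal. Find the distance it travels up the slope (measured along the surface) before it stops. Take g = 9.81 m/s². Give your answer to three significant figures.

d ≈ 3.53 m

Here I = (2/5)MR², so the shape factor k = I/(MR²) = 0.4.
Pure rolling means v = ωR; then KE = ½Mv² + ½I(v/R)² = ½(1+k)Mv² = (7/10)Mv².
Setting this equal to Mgh gives the vertical rise h = (1+k)v₀²/(2g) = 1.4×3.94²/(2×9.81) = 1.108 m.
The distance along the slope is d = h/sinθ = 1.108/sin18.3° ≈ 3.53 m.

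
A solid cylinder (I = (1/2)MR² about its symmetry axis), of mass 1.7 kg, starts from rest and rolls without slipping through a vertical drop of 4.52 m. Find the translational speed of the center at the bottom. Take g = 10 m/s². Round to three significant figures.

v ≈ 7.76 m/s

Here I = (1/2)MR², so the shape factor k = I/(MR²) = 0.5.
Pure rolling means v = ωR; then KE = ½Mv² + ½I(v/R)² = ½(1+k)Mv² = (3/4)Mv².
Energy conservation: Mgh = (3/4)Mv², so v = √(2gh/(1+k)) = √(2 × 10 × 4.52 / 1.5) ≈ 7.76 m/s.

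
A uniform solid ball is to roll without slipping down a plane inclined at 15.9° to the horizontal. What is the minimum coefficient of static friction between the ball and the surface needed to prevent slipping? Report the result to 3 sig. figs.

μ_min ≈ 0.0814

The moment of inertia is (2/5)MR², giving k ≡ I/(MR²) = 0.4.
Along the incline Mg sinθ − f = Ma, and torque about the center fR = Iα = kMR²(a/R) gives f = kMa.
These give a = g sinθ/(1+k) and the required friction f = kMg sinθ/(1+k).
The normal force is N = Mg cosθ, so μ_min = f/N = k tanθ/(1+k).
μ_min = 0.4 × tan15.9° / 1.4 ≈ 0.0814.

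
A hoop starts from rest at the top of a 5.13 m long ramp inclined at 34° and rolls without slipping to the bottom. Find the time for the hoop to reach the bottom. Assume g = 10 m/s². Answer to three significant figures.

Here I = MR², so the shape factor k = I/(MR²) = 1.
Translational: Mg sinθ − f = Ma. Rotational about the CM: fR = Iα = kMRa, so f = kMa.
Hence a = g sinθ/(1+k) = 10×sin34°/2 = 2.796 m/s².
Starting from rest, L = ½at², so t = √(2L/a) = √(2×5.13/2.796) ≈ 1.92 s.

t ≈ 1.92 s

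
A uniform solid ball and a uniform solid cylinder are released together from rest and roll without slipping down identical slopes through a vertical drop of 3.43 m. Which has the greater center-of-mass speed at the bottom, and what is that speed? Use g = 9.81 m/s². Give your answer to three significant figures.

the uniform solid ball, at v ≈ 6.93 m/s

For rolling without slipping, Mgh = ½(1+k)Mv² where k = I/(MR²), so v = √(2gh/(1+k)).
Uniform solid ball: k = 0.4, giving v = √(2×9.81×3.43/1.4) = 6.933 m/s.
Uniform solid cylinder: k = 0.5, giving v = √(2×9.81×3.43/1.5) = 6.698 m/s.
The smaller k wins: the uniform solid ball, at ≈ 6.93 m/s.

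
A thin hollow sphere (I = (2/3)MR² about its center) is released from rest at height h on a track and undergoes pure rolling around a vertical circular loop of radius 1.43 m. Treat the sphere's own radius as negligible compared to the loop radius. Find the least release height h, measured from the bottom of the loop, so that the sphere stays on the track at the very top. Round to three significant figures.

h_min ≈ 4.05 m

With I = (2/3)MR², the ratio k = I/(MR²) is 2/3.
At the top, contact is just lost when gravity alone supplies the centripetal force: Mg = Mv_top²/r, i.e. v_top² = gr.
With ω = v/R, the kinetic energy at speed v is ½(1+k)Mv² = (5/6)Mv².
Energy conservation from release (height h) to the top (height 2r): Mgh = Mg(2r) + (5/6)M·gr.
Thus h_min = 2r + (1+k)r/2 = r(2 + 1.667/2) = 1.43 × 2.833 ≈ 4.05 m.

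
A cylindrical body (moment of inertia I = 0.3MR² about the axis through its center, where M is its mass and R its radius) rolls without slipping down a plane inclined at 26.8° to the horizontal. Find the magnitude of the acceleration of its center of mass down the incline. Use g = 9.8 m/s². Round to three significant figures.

a ≈ 3.40 m/s²

With I = 0.3MR², the ratio k = I/(MR²) is 0.3.
Along the incline Mg sinθ − f = Ma, and torque about the center fR = Iα = kMR²(a/R) gives f = kMa.
Eliminating f: Mg sinθ = (1+k)Ma, so a = g sinθ/(1+k) = 9.8 × sin26.8° / 1.3 ≈ 3.40 m/s².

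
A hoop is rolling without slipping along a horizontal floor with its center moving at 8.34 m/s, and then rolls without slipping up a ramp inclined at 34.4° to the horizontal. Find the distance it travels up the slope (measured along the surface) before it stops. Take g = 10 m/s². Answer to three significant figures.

d ≈ 12.3 m

The moment of inertia is MR², giving k ≡ I/(MR²) = 1.
Pure rolling means v = ωR; then KE = ½Mv² + ½I(v/R)² = ½(1+k)Mv² = Mv².
Setting this equal to Mgh gives the vertical rise h = (1+k)v₀²/(2g) = 2×8.34²/(2×10) = 6.956 m.
Along the incline, d = h/sinθ = 6.956/sin34.4° ≈ 12.3 m.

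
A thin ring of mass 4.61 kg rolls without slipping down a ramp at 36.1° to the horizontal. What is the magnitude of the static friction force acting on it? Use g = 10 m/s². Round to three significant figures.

Here I = MR², so the shape factor k = I/(MR²) = 1.
Newton's second law down the slope: Mg sinθ − f = Ma. The torque equation fR = Iα (with α = a/R) gives f = kMa.
Combining, a = g sinθ/(1+k) and f = kMa = kMg sinθ/(1+k).
f = 1 × 4.61 × 10 × sin36.1° / 2 ≈ 13.6 N.

f ≈ 13.6 N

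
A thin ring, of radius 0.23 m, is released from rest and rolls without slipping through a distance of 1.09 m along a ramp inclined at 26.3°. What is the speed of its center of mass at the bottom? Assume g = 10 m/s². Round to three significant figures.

Here I = MR², so the shape factor k = I/(MR²) = 1.
Since it rolls without slipping, ω = v/R and KE = ½Mv² + ½Iω² = ½(1+k)Mv² = Mv².
The vertical drop is h = L sinθ = 1.09 × sin26.3° = 0.4829 m.
Setting Mgh = Mv² gives v = √(2gh/(1+k)) = √(2·10·0.4829/2) ≈ 2.20 m/s.

v ≈ 2.20 m/s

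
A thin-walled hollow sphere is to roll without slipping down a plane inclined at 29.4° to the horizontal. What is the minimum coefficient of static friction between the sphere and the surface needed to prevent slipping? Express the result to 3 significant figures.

μ_min ≈ 0.225

Here I = (2/3)MR², so the shape factor k = I/(MR²) = 2/3.
Newton's second law down the slope: Mg sinθ − f = Ma. The torque equation fR = Iα (with α = a/R) gives f = kMa.
These give a = g sinθ/(1+k) and the required friction f = kMg sinθ/(1+k).
With N = Mg cosθ, the no-slip condition f ≤ μN gives μ_min = f/N = k tanθ/(1+k).
μ_min = (2/3) × tan29.4° / 1.667 ≈ 0.225.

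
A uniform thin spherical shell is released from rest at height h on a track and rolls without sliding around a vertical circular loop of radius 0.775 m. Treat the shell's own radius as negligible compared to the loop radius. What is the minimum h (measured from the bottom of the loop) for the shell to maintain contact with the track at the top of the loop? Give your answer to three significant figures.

h_min ≈ 2.20 m

Here I = (2/3)MR², so the shape factor k = I/(MR²) = 2/3.
At the top, contact is just lost when gravity alone supplies the centripetal force: Mg = Mv_top²/r, i.e. v_top² = gr.
With ω = v/R, the kinetic energy at speed v is ½(1+k)Mv² = (5/6)Mv².
Energy conservation from release (height h) to the top (height 2r): Mgh = Mg(2r) + (5/6)M·gr.
Thus h_min = 2r + (1+k)r/2 = r(2 + 1.667/2) = 0.775 × 2.833 ≈ 2.20 m.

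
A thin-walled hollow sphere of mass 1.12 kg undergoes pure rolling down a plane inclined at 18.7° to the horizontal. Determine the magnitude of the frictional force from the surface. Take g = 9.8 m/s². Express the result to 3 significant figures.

The moment of inertia is (2/3)MR², giving k ≡ I/(MR²) = 2/3.
Translational: Mg sinθ − f = Ma. Rotational about the CM: fR = Iα = kMRa, so f = kMa.
Combining, a = g sinθ/(1+k) and f = kMa = kMg sinθ/(1+k).
f = (2/3) × 1.12 × 9.8 × sin18.7° / 1.667 ≈ 1.41 N.

f ≈ 1.41 N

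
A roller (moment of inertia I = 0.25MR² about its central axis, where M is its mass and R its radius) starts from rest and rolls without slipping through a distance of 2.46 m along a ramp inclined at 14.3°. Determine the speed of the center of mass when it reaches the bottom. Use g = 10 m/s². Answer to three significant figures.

For this body I = 0.25MR², i.e. k = I/(MR²) = 0.25.
Since it rolls without slipping, ω = v/R and KE = ½Mv² + ½Iω² = ½(1+k)Mv² = (5/8)Mv².
The vertical drop is h = L sinθ = 2.46 × sin14.3° = 0.6076 m.
Energy conservation: Mgh = (5/8)Mv², so v = √(2gh/(1+k)) = √(2 × 10 × 0.6076 / 1.25) ≈ 3.12 m/s.

v ≈ 3.12 m/s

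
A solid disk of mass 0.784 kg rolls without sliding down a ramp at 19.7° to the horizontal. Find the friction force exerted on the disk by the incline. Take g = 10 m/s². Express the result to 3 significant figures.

With I = (1/2)MR², the ratio k = I/(MR²) is 0.5.
Translational: Mg sinθ − f = Ma. Rotational about the CM: fR = Iα = kMRa, so f = kMa.
Combining, a = g sinθ/(1+k) and f = kMa = kMg sinθ/(1+k).
f = 0.5 × 0.784 × 10 × sin19.7° / 1.5 ≈ 0.881 N.

f ≈ 0.881 N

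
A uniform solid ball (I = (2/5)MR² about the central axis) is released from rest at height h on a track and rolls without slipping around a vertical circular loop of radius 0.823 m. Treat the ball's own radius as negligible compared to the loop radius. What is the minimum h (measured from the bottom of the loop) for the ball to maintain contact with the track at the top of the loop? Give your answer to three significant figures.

h_min ≈ 2.22 m

For this body I = (2/5)MR², i.e. k = I/(MR²) = 0.4.
At the top of the loop, the minimum-contact condition is Mg = Mv_top²/r, so v_top² = gr.
With ω = v/R, the kinetic energy at speed v is ½(1+k)Mv² = (7/10)Mv².
Energy conservation from release (height h) to the top (height 2r): Mgh = Mg(2r) + (7/10)M·gr.
Thus h_min = 2r + (1+k)r/2 = r(2 + 1.4/2) = 0.823 × 2.7 ≈ 2.22 m.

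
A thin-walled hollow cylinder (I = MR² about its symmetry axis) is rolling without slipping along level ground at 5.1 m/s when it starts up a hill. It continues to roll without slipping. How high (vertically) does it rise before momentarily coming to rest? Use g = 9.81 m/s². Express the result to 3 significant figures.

For this body I = MR², i.e. k = I/(MR²) = 1.
Since it rolls without slipping, ω = v/R and KE = ½Mv² + ½Iω² = ½(1+k)Mv² = Mv².
At the top the kinetic energy is zero, so Mv₀² = Mgh.
Thus h = (1+k)v₀²/(2g) = 2 × 5.1² / (2 × 9.81) ≈ 2.65 m.

h ≈ 2.65 m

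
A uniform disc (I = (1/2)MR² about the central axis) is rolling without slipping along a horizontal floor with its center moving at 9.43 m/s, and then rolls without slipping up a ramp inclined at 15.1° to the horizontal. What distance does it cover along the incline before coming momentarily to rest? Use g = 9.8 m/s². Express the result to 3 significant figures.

d ≈ 26.1 m

The moment of inertia is (1/2)MR², giving k ≡ I/(MR²) = 0.5.
Pure rolling means v = ωR; then KE = ½Mv² + ½I(v/R)² = ½(1+k)Mv² = (3/4)Mv².
Setting this equal to Mgh gives the vertical rise h = (1+k)v₀²/(2g) = 1.5×9.43²/(2×9.8) = 6.805 m.
Along the incline, d = h/sinθ = 6.805/sin15.1° ≈ 26.1 m.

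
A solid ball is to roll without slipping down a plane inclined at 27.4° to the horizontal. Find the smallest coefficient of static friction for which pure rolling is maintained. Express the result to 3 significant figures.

μ_min ≈ 0.148

The moment of inertia is (2/5)MR², giving k ≡ I/(MR²) = 0.4.
Along the incline Mg sinθ − f = Ma, and torque about the center fR = Iα = kMR²(a/R) gives f = kMa.
These give a = g sinθ/(1+k) and the required friction f = kMg sinθ/(1+k).
With N = Mg cosθ, the no-slip condition f ≤ μN gives μ_min = f/N = k tanθ/(1+k).
μ_min = 0.4 × tan27.4° / 1.4 ≈ 0.148.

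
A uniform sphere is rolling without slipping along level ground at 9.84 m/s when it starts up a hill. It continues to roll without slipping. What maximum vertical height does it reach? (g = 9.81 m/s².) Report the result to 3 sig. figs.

h ≈ 6.91 m

With I = (2/5)MR², the ratio k = I/(MR²) is 0.4.
Pure rolling means v = ωR; then KE = ½Mv² + ½I(v/R)² = ½(1+k)Mv² = (7/10)Mv².
All of this converts to potential energy at the highest point: (7/10)Mv₀² = Mgh.
Thus h = (1+k)v₀²/(2g) = 1.4 × 9.84² / (2 × 9.81) ≈ 6.91 m.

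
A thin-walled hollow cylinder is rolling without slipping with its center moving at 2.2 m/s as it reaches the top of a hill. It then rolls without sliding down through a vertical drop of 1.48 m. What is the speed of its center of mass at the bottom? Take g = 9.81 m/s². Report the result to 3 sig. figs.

For this body I = MR², i.e. k = I/(MR²) = 1.
The rolling condition ω = v/R makes the rotational term ½I(v/R)² = ½kMv², so KE_total = ½(1+k)Mv² = Mv².
Energy conservation: Mv₀² + Mgh = Mv², so v² = v₀² + 2gh/(1+k).
v = √(2.2² + 2×9.81×1.48/2) = √19.36 ≈ 4.40 m/s.

v ≈ 4.40 m/s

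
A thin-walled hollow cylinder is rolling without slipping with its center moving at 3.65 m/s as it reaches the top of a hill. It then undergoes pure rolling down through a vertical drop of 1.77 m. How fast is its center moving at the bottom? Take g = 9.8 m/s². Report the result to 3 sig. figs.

v ≈ 5.54 m/s

For this body I = MR², i.e. k = I/(MR²) = 1.
Rolling without slipping gives ω = v/R, so the total kinetic energy is ½Mv² + ½Iω² = ½(1+k)Mv² = Mv².
Conserving energy between top and bottom: Mv² = Mv₀² + Mgh, hence v² = v₀² + 2gh/(1+k).
v = √(3.65² + 2×9.8×1.77/2) = √30.67 ≈ 5.54 m/s.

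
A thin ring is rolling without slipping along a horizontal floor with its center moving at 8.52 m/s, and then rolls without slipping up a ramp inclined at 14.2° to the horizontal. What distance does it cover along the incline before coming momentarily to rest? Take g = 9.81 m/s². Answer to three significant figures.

d ≈ 30.2 m

The moment of inertia is MR², giving k ≡ I/(MR²) = 1.
Rolling without slipping gives ω = v/R, so the total kinetic energy is ½Mv² + ½Iω² = ½(1+k)Mv² = Mv².
Setting this equal to Mgh gives the vertical rise h = (1+k)v₀²/(2g) = 2×8.52²/(2×9.81) = 7.4 m.
The distance along the slope is d = h/sinθ = 7.4/sin14.2° ≈ 30.2 m.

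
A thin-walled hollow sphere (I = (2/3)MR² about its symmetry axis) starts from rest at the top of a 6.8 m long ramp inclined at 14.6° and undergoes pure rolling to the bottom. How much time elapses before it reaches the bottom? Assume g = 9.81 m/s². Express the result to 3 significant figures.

t ≈ 3.03 s

The moment of inertia is (2/3)MR², giving k ≡ I/(MR²) = 2/3.
Translational: Mg sinθ − f = Ma. Rotational about the CM: fR = Iα = kMRa, so f = kMa.
Hence a = g sinθ/(1+k) = 9.81×sin14.6°/1.667 = 1.484 m/s².
With constant a from rest, t = √(2L/a) = √(2·6.8/1.484) ≈ 3.03 s.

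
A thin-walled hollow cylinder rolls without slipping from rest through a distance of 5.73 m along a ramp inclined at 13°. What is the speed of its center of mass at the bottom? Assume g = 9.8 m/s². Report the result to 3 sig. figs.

v ≈ 3.55 m/s

With I = MR², the ratio k = I/(MR²) is 1.
Rolling without slipping gives ω = v/R, so the total kinetic energy is ½Mv² + ½Iω² = ½(1+k)Mv² = Mv².
The vertical drop is h = L sinθ = 5.73 × sin13° = 1.289 m.
Energy conservation: Mgh = Mv², so v = √(2gh/(1+k)) = √(2 × 9.8 × 1.289 / 2) ≈ 3.55 m/s.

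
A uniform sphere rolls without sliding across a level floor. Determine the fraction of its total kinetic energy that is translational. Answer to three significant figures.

fraction ≈ 0.714

With I = (2/5)MR², the ratio k = I/(MR²) is 0.4.
Since ω = v/R, the translational part is ½Mv² and the rotational part is ½I(v/R)² = ½kMv²; the total is ½(1+k)Mv².
The translational fraction is therefore 1/(1+k) = 1/1.4 ≈ 0.714.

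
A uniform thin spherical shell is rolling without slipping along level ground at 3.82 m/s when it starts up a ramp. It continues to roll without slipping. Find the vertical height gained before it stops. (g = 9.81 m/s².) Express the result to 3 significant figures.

The moment of inertia is (2/3)MR², giving k ≡ I/(MR²) = 2/3.
Rolling without slipping gives ω = v/R, so the total kinetic energy is ½Mv² + ½Iω² = ½(1+k)Mv² = (5/6)Mv².
All of this converts to potential energy at the highest point: (5/6)Mv₀² = Mgh.
Thus h = (1+k)v₀²/(2g) = 1.667 × 3.82² / (2 × 9.81) ≈ 1.24 m.

h ≈ 1.24 m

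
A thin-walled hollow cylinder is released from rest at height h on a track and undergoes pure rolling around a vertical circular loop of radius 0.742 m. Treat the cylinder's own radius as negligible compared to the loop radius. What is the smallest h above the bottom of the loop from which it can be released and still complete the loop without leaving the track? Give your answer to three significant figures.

h_min ≈ 2.23 m

With I = MR², the ratio k = I/(MR²) is 1.
At the top, contact is just lost when gravity alone supplies the centripetal force: Mg = Mv_top²/r, i.e. v_top² = gr.
With ω = v/R, the kinetic energy at speed v is ½(1+k)Mv² = Mv².
Energy conservation from release (height h) to the top (height 2r): Mgh = Mg(2r) + M·gr.
Thus h_min = 2r + (1+k)r/2 = r(2 + 2/2) = 0.742 × 3 ≈ 2.23 m.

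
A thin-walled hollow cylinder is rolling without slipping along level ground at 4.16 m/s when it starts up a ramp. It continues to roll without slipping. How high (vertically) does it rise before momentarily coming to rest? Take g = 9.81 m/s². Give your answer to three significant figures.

h ≈ 1.76 m

Here I = MR², so the shape factor k = I/(MR²) = 1.
The rolling condition ω = v/R makes the rotational term ½I(v/R)² = ½kMv², so KE_total = ½(1+k)Mv² = Mv².
At the top the kinetic energy is zero, so Mv₀² = Mgh.
Thus h = (1+k)v₀²/(2g) = 2 × 4.16² / (2 × 9.81) ≈ 1.76 m.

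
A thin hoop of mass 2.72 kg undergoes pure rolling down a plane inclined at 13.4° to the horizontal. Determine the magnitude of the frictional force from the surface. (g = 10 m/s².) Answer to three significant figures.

With I = MR², the ratio k = I/(MR²) is 1.
Along the incline Mg sinθ − f = Ma, and torque about the center fR = Iα = kMR²(a/R) gives f = kMa.
Combining, a = g sinθ/(1+k) and f = kMa = kMg sinθ/(1+k).
f = 1 × 2.72 × 10 × sin13.4° / 2 ≈ 3.15 N.

f ≈ 3.15 N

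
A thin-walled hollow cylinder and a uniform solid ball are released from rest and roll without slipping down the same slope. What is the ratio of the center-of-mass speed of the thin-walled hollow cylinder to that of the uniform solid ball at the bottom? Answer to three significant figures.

Each satisfies Mgh = ½(1+k)Mv² with k = I/(MR²), so v ∝ 1/√(1+k).
For the thin-walled hollow cylinder k = 1; for the uniform solid ball k = 0.4.
v₁/v₂ = √((1+k₂)/(1+k₁)) = √(1.4/2) ≈ 0.837.

v_ratio ≈ 0.837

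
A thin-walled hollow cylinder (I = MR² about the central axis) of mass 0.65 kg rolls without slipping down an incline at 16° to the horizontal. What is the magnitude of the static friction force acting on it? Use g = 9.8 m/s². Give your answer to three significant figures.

f ≈ 0.878 N

The moment of inertia is MR², giving k ≡ I/(MR²) = 1.
Translational: Mg sinθ − f = Ma. Rotational about the CM: fR = Iα = kMRa, so f = kMa.
Combining, a = g sinθ/(1+k) and f = kMa = kMg sinθ/(1+k).
f = 1 × 0.65 × 9.8 × sin16° / 2 ≈ 0.878 N.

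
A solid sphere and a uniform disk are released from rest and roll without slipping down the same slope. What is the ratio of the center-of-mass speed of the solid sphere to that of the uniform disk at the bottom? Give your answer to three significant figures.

v_ratio ≈ 1.04

Each satisfies Mgh = ½(1+k)Mv² with k = I/(MR²), so v ∝ 1/√(1+k).
For the solid sphere k = 0.4; for the uniform disk k = 0.5.
v₁/v₂ = √((1+k₂)/(1+k₁)) = √(1.5/1.4) ≈ 1.04.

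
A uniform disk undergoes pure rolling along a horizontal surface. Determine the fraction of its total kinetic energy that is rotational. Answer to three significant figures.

fraction ≈ 0.333

With I = (1/2)MR², the ratio k = I/(MR²) is 0.5.
With ω = v/R, KE_trans = ½Mv² and KE_rot = ½Iω² = ½kMv², so KE_total = ½(1+k)Mv².
The rotational fraction is therefore k/(1+k) = 0.5/1.5 ≈ 0.333.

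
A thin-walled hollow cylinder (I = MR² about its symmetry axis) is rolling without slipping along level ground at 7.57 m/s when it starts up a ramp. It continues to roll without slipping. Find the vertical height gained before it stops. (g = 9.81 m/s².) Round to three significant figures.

h ≈ 5.84 m

The moment of inertia is MR², giving k ≡ I/(MR²) = 1.
Since it rolls without slipping, ω = v/R and KE = ½Mv² + ½Iω² = ½(1+k)Mv² = Mv².
At the top the kinetic energy is zero, so Mv₀² = Mgh.
Thus h = (1+k)v₀²/(2g) = 2 × 7.57² / (2 × 9.81) ≈ 5.84 m.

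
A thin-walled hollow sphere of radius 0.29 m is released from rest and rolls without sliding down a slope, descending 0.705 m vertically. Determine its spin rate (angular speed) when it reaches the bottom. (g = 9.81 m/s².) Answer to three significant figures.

ω ≈ 9.93 rad/s

With I = (2/3)MR², the ratio k = I/(MR²) is 2/3.
Rolling without slipping gives ω = v/R, so the total kinetic energy is ½Mv² + ½Iω² = ½(1+k)Mv² = (5/6)Mv².
Energy conservation Mgh = ½(1+k)Mv² gives v = √(2gh/(1+k)) = √(2 × 9.81 × 0.705 / 1.667) = 2.881 m/s.
Then ω = v/R = 2.881 / 0.29 ≈ 9.93 rad/s.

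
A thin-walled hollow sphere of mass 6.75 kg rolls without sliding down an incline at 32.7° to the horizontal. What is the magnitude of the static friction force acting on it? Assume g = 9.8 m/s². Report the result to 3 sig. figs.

Here I = (2/3)MR², so the shape factor k = I/(MR²) = 2/3.
Translational: Mg sinθ − f = Ma. Rotational about the CM: fR = Iα = kMRa, so f = kMa.
Combining, a = g sinθ/(1+k) and f = kMa = kMg sinθ/(1+k).
f = (2/3) × 6.75 × 9.8 × sin32.7° / 1.667 ≈ 14.3 N.

f ≈ 14.3 N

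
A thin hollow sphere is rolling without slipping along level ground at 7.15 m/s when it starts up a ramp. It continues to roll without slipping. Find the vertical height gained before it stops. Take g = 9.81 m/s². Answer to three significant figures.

h ≈ 4.34 m

With I = (2/3)MR², the ratio k = I/(MR²) is 2/3.
Rolling without slipping gives ω = v/R, so the total kinetic energy is ½Mv² + ½Iω² = ½(1+k)Mv² = (5/6)Mv².
All of this converts to potential energy at the highest point: (5/6)Mv₀² = Mgh.
Thus h = (1+k)v₀²/(2g) = 1.667 × 7.15² / (2 × 9.81) ≈ 4.34 m.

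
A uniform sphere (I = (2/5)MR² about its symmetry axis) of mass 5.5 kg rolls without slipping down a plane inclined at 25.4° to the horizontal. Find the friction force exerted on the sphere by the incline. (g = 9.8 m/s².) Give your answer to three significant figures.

f ≈ 6.61 N

Here I = (2/5)MR², so the shape factor k = I/(MR²) = 0.4.
Newton's second law down the slope: Mg sinθ − f = Ma. The torque equation fR = Iα (with α = a/R) gives f = kMa.
Combining, a = g sinθ/(1+k) and f = kMa = kMg sinθ/(1+k).
f = 0.4 × 5.5 × 9.8 × sin25.4° / 1.4 ≈ 6.61 N.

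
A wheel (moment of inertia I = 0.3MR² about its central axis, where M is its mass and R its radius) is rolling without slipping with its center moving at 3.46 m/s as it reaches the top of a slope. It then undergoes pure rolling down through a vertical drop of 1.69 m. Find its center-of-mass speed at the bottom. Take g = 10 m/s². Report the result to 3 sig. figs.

The moment of inertia is 0.3MR², giving k ≡ I/(MR²) = 0.3.
Since it rolls without slipping, ω = v/R and KE = ½Mv² + ½Iω² = ½(1+k)Mv² = (13/20)Mv².
Energy conservation: (13/20)Mv₀² + Mgh = (13/20)Mv², so v² = v₀² + 2gh/(1+k).
v = √(3.46² + 2×10×1.69/1.3) = √37.97 ≈ 6.16 m/s.

v ≈ 6.16 m/s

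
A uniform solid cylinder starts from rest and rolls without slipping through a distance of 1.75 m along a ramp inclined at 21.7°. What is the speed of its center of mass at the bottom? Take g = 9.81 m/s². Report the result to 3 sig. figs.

For this body I = (1/2)MR², i.e. k = I/(MR²) = 0.5.
The rolling condition ω = v/R makes the rotational term ½I(v/R)² = ½kMv², so KE_total = ½(1+k)Mv² = (3/4)Mv².
The vertical drop is h = L sinθ = 1.75 × sin21.7° = 0.6471 m.
Setting Mgh = (3/4)Mv² gives v = √(2gh/(1+k)) = √(2·9.81·0.6471/1.5) ≈ 2.91 m/s.

v ≈ 2.91 m/s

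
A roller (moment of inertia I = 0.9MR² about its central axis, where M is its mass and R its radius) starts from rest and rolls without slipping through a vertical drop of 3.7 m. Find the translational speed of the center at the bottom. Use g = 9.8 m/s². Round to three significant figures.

For this body I = 0.9MR², i.e. k = I/(MR²) = 0.9.
Rolling without slipping gives ω = v/R, so the total kinetic energy is ½Mv² + ½Iω² = ½(1+k)Mv² = (19/20)Mv².
Energy conservation: Mgh = (19/20)Mv², so v = √(2gh/(1+k)) = √(2 × 9.8 × 3.7 / 1.9) ≈ 6.18 m/s.

v ≈ 6.18 m/s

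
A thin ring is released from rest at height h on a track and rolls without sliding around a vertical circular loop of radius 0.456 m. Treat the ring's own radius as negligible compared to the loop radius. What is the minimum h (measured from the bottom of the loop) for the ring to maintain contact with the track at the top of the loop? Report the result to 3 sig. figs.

With I = MR², the ratio k = I/(MR²) is 1.
At the top, contact is just lost when gravity alone supplies the centripetal force: Mg = Mv_top²/r, i.e. v_top² = gr.
With ω = v/R, the kinetic energy at speed v is ½(1+k)Mv² = Mv².
Energy conservation from release (height h) to the top (height 2r): Mgh = Mg(2r) + M·gr.
Thus h_min = 2r + (1+k)r/2 = r(2 + 2/2) = 0.456 × 3 ≈ 1.37 m.

h_min ≈ 1.37 m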